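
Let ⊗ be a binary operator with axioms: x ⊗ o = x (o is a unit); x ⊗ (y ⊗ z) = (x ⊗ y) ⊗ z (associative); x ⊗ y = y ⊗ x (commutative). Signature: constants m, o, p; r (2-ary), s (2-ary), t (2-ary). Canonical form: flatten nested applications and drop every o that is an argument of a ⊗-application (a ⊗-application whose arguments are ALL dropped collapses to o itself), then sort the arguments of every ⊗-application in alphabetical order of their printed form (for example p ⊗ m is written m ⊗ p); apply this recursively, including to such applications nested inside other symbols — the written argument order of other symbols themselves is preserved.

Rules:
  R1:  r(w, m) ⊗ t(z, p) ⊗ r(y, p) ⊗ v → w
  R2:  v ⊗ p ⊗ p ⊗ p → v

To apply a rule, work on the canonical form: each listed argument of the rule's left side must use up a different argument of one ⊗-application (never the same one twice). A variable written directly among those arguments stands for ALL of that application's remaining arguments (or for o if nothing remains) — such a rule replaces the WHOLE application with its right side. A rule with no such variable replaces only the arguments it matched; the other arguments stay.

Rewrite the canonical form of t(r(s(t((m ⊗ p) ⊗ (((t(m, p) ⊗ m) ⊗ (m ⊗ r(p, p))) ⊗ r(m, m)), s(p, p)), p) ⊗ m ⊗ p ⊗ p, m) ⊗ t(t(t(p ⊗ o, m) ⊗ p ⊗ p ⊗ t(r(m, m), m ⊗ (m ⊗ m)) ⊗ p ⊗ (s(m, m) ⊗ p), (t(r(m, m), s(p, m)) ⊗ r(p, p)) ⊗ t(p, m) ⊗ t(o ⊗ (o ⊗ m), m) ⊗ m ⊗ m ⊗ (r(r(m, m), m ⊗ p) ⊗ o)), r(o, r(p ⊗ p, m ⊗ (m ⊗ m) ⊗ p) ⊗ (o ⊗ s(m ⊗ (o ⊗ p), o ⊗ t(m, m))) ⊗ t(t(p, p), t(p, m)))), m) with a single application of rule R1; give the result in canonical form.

Answer: t(r(m ⊗ p ⊗ p ⊗ s(t(m, s(p, p)), p), m) ⊗ t(t(p ⊗ p ⊗ p ⊗ p ⊗ s(m, m) ⊗ t(p, m) ⊗ t(r(m, m), m ⊗ m ⊗ m), m ⊗ m ⊗ r(p, p) ⊗ r(r(m, m), m ⊗ p) ⊗ t(m, m) ⊗ t(p, m) ⊗ t(r(m, m), s(p, m))), r(o, r(p ⊗ p, m ⊗ m ⊗ m ⊗ p) ⊗ s(m ⊗ p, t(m, m)) ⊗ t(t(p, p), t(p, m)))), m)

Derivation:
Canonical form:  t(r(m ⊗ p ⊗ p ⊗ s(t(m ⊗ m ⊗ m ⊗ p ⊗ r(m, m) ⊗ r(p, p) ⊗ t(m, p), s(p, p)), p), m) ⊗ t(t(p ⊗ p ⊗ p ⊗ p ⊗ s(m, m) ⊗ t(p, m) ⊗ t(r(m, m), m ⊗ m ⊗ m), m ⊗ m ⊗ r(p, p) ⊗ r(r(m, m), m ⊗ p) ⊗ t(m, m) ⊗ t(p, m) ⊗ t(r(m, m), s(p, m))), r(o, r(p ⊗ p, m ⊗ m ⊗ m ⊗ p) ⊗ s(m ⊗ p, t(m, m)) ⊗ t(t(p, p), t(p, m)))), m)
R1 matches:  uses r(m, m), r(p, p), t(m, p);  v := m ⊗ m ⊗ m ⊗ p, w := m, y := p, z := m
The extension variable absorbs all remaining arguments, so the whole application is rewritten.
Result:  t(r(m ⊗ p ⊗ p ⊗ s(t(m, s(p, p)), p), m) ⊗ t(t(p ⊗ p ⊗ p ⊗ p ⊗ s(m, m) ⊗ t(p, m) ⊗ t(r(m, m), m ⊗ m ⊗ m), m ⊗ m ⊗ r(p, p) ⊗ r(r(m, m), m ⊗ p) ⊗ t(m, m) ⊗ t(p, m) ⊗ t(r(m, m), s(p, m))), r(o, r(p ⊗ p, m ⊗ m ⊗ m ⊗ p) ⊗ s(m ⊗ p, t(m, m)) ⊗ t(t(p, p), t(p, m)))), m)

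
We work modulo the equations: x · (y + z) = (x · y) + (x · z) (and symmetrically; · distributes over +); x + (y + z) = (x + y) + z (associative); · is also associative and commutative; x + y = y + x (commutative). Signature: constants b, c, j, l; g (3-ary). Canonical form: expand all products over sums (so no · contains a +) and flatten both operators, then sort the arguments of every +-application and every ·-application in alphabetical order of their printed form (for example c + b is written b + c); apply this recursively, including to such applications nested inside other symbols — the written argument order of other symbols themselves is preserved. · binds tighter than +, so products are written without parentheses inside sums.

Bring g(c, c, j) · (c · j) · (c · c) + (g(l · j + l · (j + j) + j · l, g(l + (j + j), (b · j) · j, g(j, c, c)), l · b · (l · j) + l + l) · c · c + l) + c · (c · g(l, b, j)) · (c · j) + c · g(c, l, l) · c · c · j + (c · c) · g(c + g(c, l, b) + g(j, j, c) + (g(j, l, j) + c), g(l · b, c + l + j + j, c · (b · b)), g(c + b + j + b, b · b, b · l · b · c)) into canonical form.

Answer: c · c · c · g(c, c, j) · j + c · c · c · g(c, l, l) · j + c · c · c · g(l, b, j) · j + c · c · g(c + c + g(c, l, b) + g(j, j, c) + g(j, l, j), g(b · l, c + j + j + l, b · b · c), g(b + b + c + j, b · b, b · b · c · l)) + c · c · g(j · l + j · l + j · l + j · l, g(j + j + l, b · j · j, g(j, c, c)), b · j · l · l + l + l) + l

Derivation:
Expand products over sums:  c · c · c · g(c, c, j) · j + c · c · g(j · l + j · l + j · l + j · l, g(j + j + l, b · j · j, g(j, c, c)), b · j · l · l + l + l) + l + c · c · c · g(l, b, j) · j + c · c · c · g(c, l, l) · j + c · c · g(c + c + g(c, l, b) + g(j, j, c) + g(j, l, j), g(b · l, c + j + j + l, b · b · c), g(b + b + c + j, b · b, b · b · c · l))
Sort:  c · c · c · g(c, c, j) · j + c · c · c · g(c, l, l) · j + c · c · c · g(l, b, j) · j + c · c · g(c + c + g(c, l, b) + g(j, j, c) + g(j, l, j), g(b · l, c + j + j + l, b · b · c), g(b + b + c + j, b · b, b · b · c · l)) + c · c · g(j · l + j · l + j · l + j · l, g(j + j + l, b · j · j, g(j, c, c)), b · j · l · l + l + l) + l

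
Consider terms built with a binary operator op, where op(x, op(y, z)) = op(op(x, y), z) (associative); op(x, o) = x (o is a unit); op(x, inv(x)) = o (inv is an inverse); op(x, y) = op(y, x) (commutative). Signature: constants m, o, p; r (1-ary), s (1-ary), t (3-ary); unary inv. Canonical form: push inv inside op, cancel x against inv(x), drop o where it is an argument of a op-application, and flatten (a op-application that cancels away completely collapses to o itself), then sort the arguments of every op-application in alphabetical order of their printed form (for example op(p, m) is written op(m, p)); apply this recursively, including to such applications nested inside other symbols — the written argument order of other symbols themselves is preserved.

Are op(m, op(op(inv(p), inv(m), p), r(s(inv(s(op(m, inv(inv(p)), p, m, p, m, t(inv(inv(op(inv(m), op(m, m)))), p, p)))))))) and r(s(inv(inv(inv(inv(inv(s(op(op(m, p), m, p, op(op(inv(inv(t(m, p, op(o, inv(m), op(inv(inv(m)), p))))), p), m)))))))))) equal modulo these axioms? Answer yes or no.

Answer: yes — both canonical forms are r(s(inv(s(op(m, m, m, p, p, p, t(m, p, p))))))

Derivation:
Left:  op(m, op(op(inv(p), inv(m), p), r(s(inv(s(op(m, inv(inv(p)), p, m, p, m, t(inv(inv(op(inv(m), op(m, m)))), p, p))))))))
  Push inv inside:  distribute inv over op and collapse double inv
  Inverses cancel:  m cancels; p cancels
  Combine occurrences:  r(s(inv(s(op(m, m, m, p, p, p, t(m, p, p))))))
Right:  r(s(inv(inv(inv(inv(inv(s(op(op(m, p), m, p, op(op(inv(inv(t(m, p, op(o, inv(m), op(inv(inv(m)), p))))), p), m))))))))))
  Work inside:  op(op(m, p), m, p, op(op(inv(inv(t(m, p, op(o, inv(m), op(inv(inv(m)), p))))), p), m))
  Push inv inside:  distribute inv over op and collapse double inv
  Combine occurrences:  op(m, m, m, p, p, p, t(m, p, p))
  Rebuild:  r(s(inv(s(op(m, m, m, p, p, p, t(m, p, p))))))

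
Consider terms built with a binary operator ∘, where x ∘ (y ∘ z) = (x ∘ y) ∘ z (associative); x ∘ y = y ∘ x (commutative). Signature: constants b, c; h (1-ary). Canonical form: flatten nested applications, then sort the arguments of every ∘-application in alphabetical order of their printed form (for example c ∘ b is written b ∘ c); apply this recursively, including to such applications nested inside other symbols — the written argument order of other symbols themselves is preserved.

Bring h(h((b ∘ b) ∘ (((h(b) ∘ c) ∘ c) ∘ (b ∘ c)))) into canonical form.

Answer: h(h(b ∘ b ∘ b ∘ c ∘ c ∘ c ∘ h(b)))

Derivation:
Descend into:  (b ∘ b) ∘ (((h(b) ∘ c) ∘ c) ∘ (b ∘ c))
Merge nested applications:  b ∘ b ∘ h(b) ∘ c ∘ c ∘ b ∘ c
Sort:  b ∘ b ∘ b ∘ c ∘ c ∘ c ∘ h(b)
Put back:  h(h(b ∘ b ∘ b ∘ c ∘ c ∘ c ∘ h(b)))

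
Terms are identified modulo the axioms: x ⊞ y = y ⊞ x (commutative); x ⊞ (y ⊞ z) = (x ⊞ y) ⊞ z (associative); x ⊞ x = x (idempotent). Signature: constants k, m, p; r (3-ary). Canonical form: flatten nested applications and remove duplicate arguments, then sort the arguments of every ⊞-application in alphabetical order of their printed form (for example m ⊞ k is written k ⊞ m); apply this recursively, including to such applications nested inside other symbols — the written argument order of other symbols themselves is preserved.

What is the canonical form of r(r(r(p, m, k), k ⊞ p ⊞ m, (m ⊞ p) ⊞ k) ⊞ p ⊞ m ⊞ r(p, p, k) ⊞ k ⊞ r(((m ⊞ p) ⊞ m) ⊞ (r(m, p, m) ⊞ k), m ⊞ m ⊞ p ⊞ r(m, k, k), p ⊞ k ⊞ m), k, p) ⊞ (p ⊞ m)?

Answer: m ⊞ p ⊞ r(k ⊞ m ⊞ p ⊞ r(k ⊞ m ⊞ p ⊞ r(m, p, m), m ⊞ p ⊞ r(m, k, k), k ⊞ m ⊞ p) ⊞ r(p, p, k) ⊞ r(r(p, m, k), k ⊞ m ⊞ p, k ⊞ m ⊞ p), k, p)

Derivation:
Un-nest:  r(r(r(p, m, k), k ⊞ p ⊞ m, (m ⊞ p) ⊞ k) ⊞ p ⊞ m ⊞ r(p, p, k) ⊞ k ⊞ r(((m ⊞ p) ⊞ m) ⊞ (r(m, p, m) ⊞ k), m ⊞ m ⊞ p ⊞ r(m, k, k), p ⊞ k ⊞ m), k, p) ⊞ p ⊞ m
Simplify inside:  r(r(r(p, m, k), k ⊞ p ⊞ m, (m ⊞ p) ⊞ k) ⊞ p ⊞ m ⊞ r(p, p, k) ⊞ k ⊞ r(((m ⊞ p) ⊞ m) ⊞ (r(m, p, m) ⊞ k), m ⊞ m ⊞ p ⊞ r(m, k, k), p ⊞ k ⊞ m), k, p)  →  r(k ⊞ m ⊞ p ⊞ r(k ⊞ m ⊞ p ⊞ r(m, p, m), m ⊞ p ⊞ r(m, k, k), k ⊞ m ⊞ p) ⊞ r(p, p, k) ⊞ r(r(p, m, k), k ⊞ m ⊞ p, k ⊞ m ⊞ p), k, p)
Order the arguments:  m ⊞ p ⊞ r(k ⊞ m ⊞ p ⊞ r(k ⊞ m ⊞ p ⊞ r(m, p, m), m ⊞ p ⊞ r(m, k, k), k ⊞ m ⊞ p) ⊞ r(p, p, k) ⊞ r(r(p, m, k), k ⊞ m ⊞ p, k ⊞ m ⊞ p), k, p)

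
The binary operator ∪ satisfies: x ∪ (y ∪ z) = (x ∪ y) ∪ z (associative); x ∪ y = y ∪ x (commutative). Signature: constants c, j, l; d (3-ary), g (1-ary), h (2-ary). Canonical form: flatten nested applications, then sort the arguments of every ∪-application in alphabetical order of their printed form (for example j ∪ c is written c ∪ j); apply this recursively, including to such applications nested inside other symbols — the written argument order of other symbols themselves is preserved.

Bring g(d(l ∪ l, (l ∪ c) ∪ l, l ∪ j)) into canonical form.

Work inside:  (l ∪ c) ∪ l
Merge nested applications:  l ∪ c ∪ l
Sort arguments:  c ∪ l ∪ l
Put back:  g(d(l ∪ l, c ∪ l ∪ l, j ∪ l))

Answer: g(d(l ∪ l, c ∪ l ∪ l, j ∪ l))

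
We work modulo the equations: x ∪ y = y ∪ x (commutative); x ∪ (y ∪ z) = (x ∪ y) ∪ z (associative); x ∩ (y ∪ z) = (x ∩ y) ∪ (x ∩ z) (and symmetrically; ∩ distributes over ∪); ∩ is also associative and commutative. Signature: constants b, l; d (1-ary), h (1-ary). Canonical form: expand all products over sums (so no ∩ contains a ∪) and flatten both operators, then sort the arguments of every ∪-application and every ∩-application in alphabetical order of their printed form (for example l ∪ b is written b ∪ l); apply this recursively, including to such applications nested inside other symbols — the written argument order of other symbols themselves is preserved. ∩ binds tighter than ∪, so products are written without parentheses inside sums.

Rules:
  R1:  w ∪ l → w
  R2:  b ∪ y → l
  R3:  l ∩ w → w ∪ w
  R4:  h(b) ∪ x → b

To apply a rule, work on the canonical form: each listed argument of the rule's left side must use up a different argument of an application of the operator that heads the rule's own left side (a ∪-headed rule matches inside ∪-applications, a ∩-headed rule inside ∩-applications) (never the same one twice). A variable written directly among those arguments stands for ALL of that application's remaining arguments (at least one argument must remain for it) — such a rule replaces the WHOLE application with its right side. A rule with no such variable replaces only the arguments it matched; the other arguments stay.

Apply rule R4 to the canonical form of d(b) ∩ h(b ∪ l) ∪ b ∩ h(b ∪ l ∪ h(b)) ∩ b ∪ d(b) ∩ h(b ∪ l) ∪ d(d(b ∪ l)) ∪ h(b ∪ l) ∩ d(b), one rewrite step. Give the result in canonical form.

Canonical form:  b ∩ b ∩ h(b ∪ h(b) ∪ l) ∪ d(b) ∩ h(b ∪ l) ∪ d(b) ∩ h(b ∪ l) ∪ d(b) ∩ h(b ∪ l) ∪ d(d(b ∪ l))
Apply R4:  consuming h(b);  x := b ∪ l
Every leftover argument binds to the variable; the entire application is replaced.
New term:  b ∩ b ∩ h(b) ∪ d(b) ∩ h(b ∪ l) ∪ d(b) ∩ h(b ∪ l) ∪ d(b) ∩ h(b ∪ l) ∪ d(d(b ∪ l))

Answer: b ∩ b ∩ h(b) ∪ d(b) ∩ h(b ∪ l) ∪ d(b) ∩ h(b ∪ l) ∪ d(b) ∩ h(b ∪ l) ∪ d(d(b ∪ l))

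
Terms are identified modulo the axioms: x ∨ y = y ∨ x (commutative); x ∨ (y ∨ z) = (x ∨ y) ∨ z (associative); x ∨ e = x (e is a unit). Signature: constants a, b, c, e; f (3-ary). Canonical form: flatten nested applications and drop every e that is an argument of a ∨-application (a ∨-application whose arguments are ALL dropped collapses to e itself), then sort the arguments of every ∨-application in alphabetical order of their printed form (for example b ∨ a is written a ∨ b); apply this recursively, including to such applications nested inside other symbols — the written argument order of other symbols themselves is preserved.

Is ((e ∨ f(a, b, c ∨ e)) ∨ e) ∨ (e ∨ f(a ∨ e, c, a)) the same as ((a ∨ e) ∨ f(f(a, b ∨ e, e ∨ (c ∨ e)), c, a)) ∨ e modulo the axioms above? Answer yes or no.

Answer: no — f(a, b, c) ∨ f(a, c, a) vs a ∨ f(f(a, b, c), c, a)

Derivation:
Left:  ((e ∨ f(a, b, c ∨ e)) ∨ e) ∨ (e ∨ f(a ∨ e, c, a))
  Flatten:  e ∨ f(a, b, c ∨ e) ∨ e ∨ e ∨ f(a ∨ e, c, a)
  Inside:  f(a, b, c ∨ e)  →  f(a, b, c)
  Canonicalize subterm:  f(a ∨ e, c, a)  →  f(a, c, a)
  Drop the unit:  drop e (×3)
  Sort:  f(a, b, c) ∨ f(a, c, a)
Right:  ((a ∨ e) ∨ f(f(a, b ∨ e, e ∨ (c ∨ e)), c, a)) ∨ e
  Flatten:  a ∨ e ∨ f(f(a, b ∨ e, e ∨ (c ∨ e)), c, a) ∨ e
  Inside:  f(f(a, b ∨ e, e ∨ (c ∨ e)), c, a)  →  f(f(a, b, c), c, a)
  Unit:  drop e (×2)
  Sort arguments:  a ∨ f(f(a, b, c), c, a)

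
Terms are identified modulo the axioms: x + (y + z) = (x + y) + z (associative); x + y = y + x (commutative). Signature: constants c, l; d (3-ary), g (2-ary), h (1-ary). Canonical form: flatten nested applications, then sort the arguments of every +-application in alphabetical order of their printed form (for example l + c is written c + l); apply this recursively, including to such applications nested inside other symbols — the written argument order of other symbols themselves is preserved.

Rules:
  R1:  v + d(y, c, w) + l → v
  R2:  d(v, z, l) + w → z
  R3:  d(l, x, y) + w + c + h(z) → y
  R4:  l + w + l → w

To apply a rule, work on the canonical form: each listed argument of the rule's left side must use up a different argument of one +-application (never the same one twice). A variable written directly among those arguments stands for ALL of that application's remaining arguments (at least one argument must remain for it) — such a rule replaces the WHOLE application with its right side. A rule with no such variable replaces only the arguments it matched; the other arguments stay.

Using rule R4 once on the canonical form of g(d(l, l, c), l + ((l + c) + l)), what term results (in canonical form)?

Answer: g(d(l, l, c), c + l)

Derivation:
Canonical form:  g(d(l, l, c), c + l + l + l)
Apply R4:  consuming l, l;  w := c + l
The variable takes the whole remainder — replace the entire application.
Result:  g(d(l, l, c), c + l)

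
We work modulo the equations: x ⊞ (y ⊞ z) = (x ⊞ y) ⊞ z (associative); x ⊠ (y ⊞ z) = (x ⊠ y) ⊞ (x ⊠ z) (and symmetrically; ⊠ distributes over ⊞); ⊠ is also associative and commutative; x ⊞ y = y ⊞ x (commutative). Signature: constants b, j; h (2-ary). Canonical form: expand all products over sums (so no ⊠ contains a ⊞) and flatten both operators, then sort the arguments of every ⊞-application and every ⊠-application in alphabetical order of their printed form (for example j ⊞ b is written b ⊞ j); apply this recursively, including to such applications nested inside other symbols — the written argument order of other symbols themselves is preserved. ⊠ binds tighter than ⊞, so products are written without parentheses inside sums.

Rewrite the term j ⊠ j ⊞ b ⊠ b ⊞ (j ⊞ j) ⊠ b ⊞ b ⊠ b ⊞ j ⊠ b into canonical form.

Answer: b ⊠ b ⊞ b ⊠ b ⊞ b ⊠ j ⊞ b ⊠ j ⊞ b ⊠ j ⊞ j ⊠ j

Derivation:
Expand:  j ⊠ j ⊞ b ⊠ b ⊞ b ⊠ j ⊞ b ⊠ j ⊞ b ⊠ b ⊞ b ⊠ j
Sort:  b ⊠ b ⊞ b ⊠ b ⊞ b ⊠ j ⊞ b ⊠ j ⊞ b ⊠ j ⊞ j ⊠ j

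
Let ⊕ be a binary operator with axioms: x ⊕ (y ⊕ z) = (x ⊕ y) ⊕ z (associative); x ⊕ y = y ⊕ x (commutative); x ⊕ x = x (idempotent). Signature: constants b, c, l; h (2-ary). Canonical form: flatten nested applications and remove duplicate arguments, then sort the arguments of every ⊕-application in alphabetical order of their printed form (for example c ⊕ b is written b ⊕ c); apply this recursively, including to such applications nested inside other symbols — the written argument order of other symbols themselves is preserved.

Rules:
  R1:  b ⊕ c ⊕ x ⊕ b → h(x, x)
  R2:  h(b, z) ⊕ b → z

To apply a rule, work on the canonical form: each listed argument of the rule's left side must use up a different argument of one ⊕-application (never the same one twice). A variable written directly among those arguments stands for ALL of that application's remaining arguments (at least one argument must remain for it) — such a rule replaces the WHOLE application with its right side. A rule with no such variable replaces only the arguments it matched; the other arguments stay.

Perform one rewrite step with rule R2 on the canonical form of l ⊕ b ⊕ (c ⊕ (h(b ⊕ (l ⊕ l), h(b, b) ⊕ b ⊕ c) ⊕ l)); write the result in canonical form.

Canonical form:  b ⊕ c ⊕ h(b ⊕ l, b ⊕ c ⊕ h(b, b)) ⊕ l
R2 matches:  uses b, h(b, b);  z := b
Giving:  b ⊕ c ⊕ h(b ⊕ l, b ⊕ c) ⊕ l

Answer: b ⊕ c ⊕ h(b ⊕ l, b ⊕ c) ⊕ l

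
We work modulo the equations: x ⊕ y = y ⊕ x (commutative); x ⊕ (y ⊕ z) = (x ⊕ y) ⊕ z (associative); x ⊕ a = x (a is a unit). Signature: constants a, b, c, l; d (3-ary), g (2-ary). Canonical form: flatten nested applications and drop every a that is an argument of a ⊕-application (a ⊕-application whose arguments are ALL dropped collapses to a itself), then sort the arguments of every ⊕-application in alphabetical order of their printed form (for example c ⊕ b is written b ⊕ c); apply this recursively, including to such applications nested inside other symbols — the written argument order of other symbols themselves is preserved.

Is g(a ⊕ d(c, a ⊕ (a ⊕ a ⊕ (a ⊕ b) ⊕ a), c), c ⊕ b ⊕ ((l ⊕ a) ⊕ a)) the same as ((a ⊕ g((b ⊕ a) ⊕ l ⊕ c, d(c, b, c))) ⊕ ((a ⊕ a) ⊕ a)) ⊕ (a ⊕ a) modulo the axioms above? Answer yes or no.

Answer: no — g(d(c, b, c), b ⊕ c ⊕ l) vs g(b ⊕ c ⊕ l, d(c, b, c))

Derivation:
Left:  g(a ⊕ d(c, a ⊕ (a ⊕ a ⊕ (a ⊕ b) ⊕ a), c), c ⊕ b ⊕ ((l ⊕ a) ⊕ a))
  Work inside:  a ⊕ d(c, a ⊕ (a ⊕ a ⊕ (a ⊕ b) ⊕ a), c)
  Simplify inside:  d(c, a ⊕ (a ⊕ a ⊕ (a ⊕ b) ⊕ a), c)  →  d(c, b, c)
  Drop the unit:  drop a
  Order the arguments:  d(c, b, c)
  Reassemble:  g(d(c, b, c), b ⊕ c ⊕ l)
Right:  ((a ⊕ g((b ⊕ a) ⊕ l ⊕ c, d(c, b, c))) ⊕ ((a ⊕ a) ⊕ a)) ⊕ (a ⊕ a)
  Flatten:  a ⊕ g((b ⊕ a) ⊕ l ⊕ c, d(c, b, c)) ⊕ a ⊕ a ⊕ a ⊕ a ⊕ a
  Inside:  g((b ⊕ a) ⊕ l ⊕ c, d(c, b, c))  →  g(b ⊕ c ⊕ l, d(c, b, c))
  Unit:  drop a (×6)
  Sort:  g(b ⊕ c ⊕ l, d(c, b, c))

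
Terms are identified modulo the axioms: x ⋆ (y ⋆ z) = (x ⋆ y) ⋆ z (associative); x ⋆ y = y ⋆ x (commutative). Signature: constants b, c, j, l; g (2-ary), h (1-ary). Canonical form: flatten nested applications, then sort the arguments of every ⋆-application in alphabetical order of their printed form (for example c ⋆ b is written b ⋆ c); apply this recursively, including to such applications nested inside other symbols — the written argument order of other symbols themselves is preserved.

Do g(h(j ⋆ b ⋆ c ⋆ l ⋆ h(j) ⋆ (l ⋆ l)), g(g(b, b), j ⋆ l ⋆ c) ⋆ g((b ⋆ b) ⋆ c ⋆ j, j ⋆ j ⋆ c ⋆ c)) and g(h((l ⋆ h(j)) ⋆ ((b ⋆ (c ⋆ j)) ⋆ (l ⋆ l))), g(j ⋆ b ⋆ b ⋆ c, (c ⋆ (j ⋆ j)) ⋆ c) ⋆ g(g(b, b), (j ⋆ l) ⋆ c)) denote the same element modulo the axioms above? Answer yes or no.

Left:  g(h(j ⋆ b ⋆ c ⋆ l ⋆ h(j) ⋆ (l ⋆ l)), g(g(b, b), j ⋆ l ⋆ c) ⋆ g((b ⋆ b) ⋆ c ⋆ j, j ⋆ j ⋆ c ⋆ c))
  Descend into:  g(g(b, b), j ⋆ l ⋆ c) ⋆ g((b ⋆ b) ⋆ c ⋆ j, j ⋆ j ⋆ c ⋆ c)
  Canonicalize subterm:  g(g(b, b), j ⋆ l ⋆ c)  →  g(g(b, b), c ⋆ j ⋆ l)
  Inside:  g((b ⋆ b) ⋆ c ⋆ j, j ⋆ j ⋆ c ⋆ c)  →  g(b ⋆ b ⋆ c ⋆ j, c ⋆ c ⋆ j ⋆ j)
  Order the arguments:  g(b ⋆ b ⋆ c ⋆ j, c ⋆ c ⋆ j ⋆ j) ⋆ g(g(b, b), c ⋆ j ⋆ l)
  Put back:  g(h(b ⋆ c ⋆ h(j) ⋆ j ⋆ l ⋆ l ⋆ l), g(b ⋆ b ⋆ c ⋆ j, c ⋆ c ⋆ j ⋆ j) ⋆ g(g(b, b), c ⋆ j ⋆ l))
Right:  g(h((l ⋆ h(j)) ⋆ ((b ⋆ (c ⋆ j)) ⋆ (l ⋆ l))), g(j ⋆ b ⋆ b ⋆ c, (c ⋆ (j ⋆ j)) ⋆ c) ⋆ g(g(b, b), (j ⋆ l) ⋆ c))
  Descend into:  g(j ⋆ b ⋆ b ⋆ c, (c ⋆ (j ⋆ j)) ⋆ c) ⋆ g(g(b, b), (j ⋆ l) ⋆ c)
  Canonicalize subterm:  g(j ⋆ b ⋆ b ⋆ c, (c ⋆ (j ⋆ j)) ⋆ c)  →  g(b ⋆ b ⋆ c ⋆ j, c ⋆ c ⋆ j ⋆ j)
  Inside:  g(g(b, b), (j ⋆ l) ⋆ c)  →  g(g(b, b), c ⋆ j ⋆ l)
  Sort arguments:  g(b ⋆ b ⋆ c ⋆ j, c ⋆ c ⋆ j ⋆ j) ⋆ g(g(b, b), c ⋆ j ⋆ l)
  Put back:  g(h(b ⋆ c ⋆ h(j) ⋆ j ⋆ l ⋆ l ⋆ l), g(b ⋆ b ⋆ c ⋆ j, c ⋆ c ⋆ j ⋆ j) ⋆ g(g(b, b), c ⋆ j ⋆ l))

Answer: yes — both canonical forms are g(h(b ⋆ c ⋆ h(j) ⋆ j ⋆ l ⋆ l ⋆ l), g(b ⋆ b ⋆ c ⋆ j, c ⋆ c ⋆ j ⋆ j) ⋆ g(g(b, b), c ⋆ j ⋆ l))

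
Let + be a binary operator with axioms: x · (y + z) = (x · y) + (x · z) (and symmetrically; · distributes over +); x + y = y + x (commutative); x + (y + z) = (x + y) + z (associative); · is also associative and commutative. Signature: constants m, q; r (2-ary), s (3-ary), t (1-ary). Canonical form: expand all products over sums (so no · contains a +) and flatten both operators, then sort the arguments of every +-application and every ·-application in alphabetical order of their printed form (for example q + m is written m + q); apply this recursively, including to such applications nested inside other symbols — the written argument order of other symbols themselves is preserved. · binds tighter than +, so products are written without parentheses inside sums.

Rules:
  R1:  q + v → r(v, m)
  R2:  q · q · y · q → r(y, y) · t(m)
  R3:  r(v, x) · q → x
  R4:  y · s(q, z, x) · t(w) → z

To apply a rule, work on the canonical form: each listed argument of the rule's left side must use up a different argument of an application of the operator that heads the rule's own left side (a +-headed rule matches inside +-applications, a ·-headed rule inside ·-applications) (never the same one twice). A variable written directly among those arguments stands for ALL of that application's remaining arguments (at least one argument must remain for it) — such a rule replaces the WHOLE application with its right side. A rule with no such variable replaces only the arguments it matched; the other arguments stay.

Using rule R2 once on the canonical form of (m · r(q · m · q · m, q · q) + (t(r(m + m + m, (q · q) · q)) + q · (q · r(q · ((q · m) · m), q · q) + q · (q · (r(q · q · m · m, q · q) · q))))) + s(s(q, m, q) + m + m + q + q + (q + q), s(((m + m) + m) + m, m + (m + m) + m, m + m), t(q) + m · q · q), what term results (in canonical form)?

Answer: m · r(m · m · q · q, q · q) + q · q · r(m · m · q · q, q · q) + r(q · r(m · m · q · q, q · q), q · r(m · m · q · q, q · q)) · t(m) + s(m + m + q + q + q + q + s(q, m, q), s(m + m + m + m, m + m + m + m, m + m), m · q · q + t(q)) + t(r(m + m + m, q · q · q))

Derivation:
Canonical form:  m · r(m · m · q · q, q · q) + q · q · q · q · r(m · m · q · q, q · q) + q · q · r(m · m · q · q, q · q) + s(m + m + q + q + q + q + s(q, m, q), s(m + m + m + m, m + m + m + m, m + m), m · q · q + t(q)) + t(r(m + m + m, q · q · q))
R2 matches:  uses q, q, q;  y := q · r(m · m · q · q, q · q)
The extension variable absorbs all remaining arguments, so the whole application is rewritten.
Giving:  m · r(m · m · q · q, q · q) + q · q · r(m · m · q · q, q · q) + r(q · r(m · m · q · q, q · q), q · r(m · m · q · q, q · q)) · t(m) + s(m + m + q + q + q + q + s(q, m, q), s(m + m + m + m, m + m + m + m, m + m), m · q · q + t(q)) + t(r(m + m + m, q · q · q))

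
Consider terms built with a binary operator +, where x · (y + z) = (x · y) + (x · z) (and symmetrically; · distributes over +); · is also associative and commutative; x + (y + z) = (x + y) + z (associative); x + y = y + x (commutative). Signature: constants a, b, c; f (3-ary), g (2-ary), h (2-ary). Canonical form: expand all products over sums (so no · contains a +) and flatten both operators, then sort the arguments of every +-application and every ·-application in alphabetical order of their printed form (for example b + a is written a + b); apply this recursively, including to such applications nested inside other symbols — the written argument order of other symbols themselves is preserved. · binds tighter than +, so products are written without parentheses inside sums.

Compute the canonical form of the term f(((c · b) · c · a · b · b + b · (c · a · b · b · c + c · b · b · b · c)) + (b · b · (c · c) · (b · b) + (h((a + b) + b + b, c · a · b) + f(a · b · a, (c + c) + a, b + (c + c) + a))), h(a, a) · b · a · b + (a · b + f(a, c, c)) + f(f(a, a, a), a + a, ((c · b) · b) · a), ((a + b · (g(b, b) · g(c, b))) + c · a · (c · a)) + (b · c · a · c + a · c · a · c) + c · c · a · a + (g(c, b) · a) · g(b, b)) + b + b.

Answer: b + b + f(a · b · b · b · c · c + a · b · b · b · c · c + b · b · b · b · c · c + b · b · b · b · c · c + f(a · a · b, a + c + c, a + b + c + c) + h(a + b + b + b, a · b · c), a · b + a · b · b · h(a, a) + f(a, c, c) + f(f(a, a, a), a + a, a · b · b · c), a + a · a · c · c + a · a · c · c + a · a · c · c + a · b · c · c + a · g(b, b) · g(c, b) + b · g(b, b) · g(c, b))

Derivation:
Expand products over sums:  f(a · b · b · b · c · c + a · b · b · b · c · c + b · b · b · b · c · c + b · b · b · b · c · c + f(a · a · b, a + c + c, a + b + c + c) + h(a + b + b + b, a · b · c), a · b + a · b · b · h(a, a) + f(a, c, c) + f(f(a, a, a), a + a, a · b · b · c), a + a · a · c · c + a · a · c · c + a · a · c · c + a · b · c · c + a · g(b, b) · g(c, b) + b · g(b, b) · g(c, b)) + b + b
Sort:  b + b + f(a · b · b · b · c · c + a · b · b · b · c · c + b · b · b · b · c · c + b · b · b · b · c · c + f(a · a · b, a + c + c, a + b + c + c) + h(a + b + b + b, a · b · c), a · b + a · b · b · h(a, a) + f(a, c, c) + f(f(a, a, a), a + a, a · b · b · c), a + a · a · c · c + a · a · c · c + a · a · c · c + a · b · c · c + a · g(b, b) · g(c, b) + b · g(b, b) · g(c, b))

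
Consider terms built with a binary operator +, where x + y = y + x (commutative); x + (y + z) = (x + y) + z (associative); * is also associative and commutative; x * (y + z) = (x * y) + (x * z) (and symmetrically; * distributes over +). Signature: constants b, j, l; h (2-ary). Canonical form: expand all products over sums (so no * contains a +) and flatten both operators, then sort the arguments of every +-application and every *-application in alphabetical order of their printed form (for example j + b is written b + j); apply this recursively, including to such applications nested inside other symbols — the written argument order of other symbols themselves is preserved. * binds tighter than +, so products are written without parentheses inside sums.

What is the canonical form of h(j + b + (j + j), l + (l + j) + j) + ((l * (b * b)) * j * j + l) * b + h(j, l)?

Answer: b * b * b * j * j * l + b * l + h(b + j + j + j, j + j + l + l) + h(j, l)

Derivation:
Expand products over sums:  h(b + j + j + j, j + j + l + l) + b * b * b * j * j * l + b * l + h(j, l)
Sort:  b * b * b * j * j * l + b * l + h(b + j + j + j, j + j + l + l) + h(j, l)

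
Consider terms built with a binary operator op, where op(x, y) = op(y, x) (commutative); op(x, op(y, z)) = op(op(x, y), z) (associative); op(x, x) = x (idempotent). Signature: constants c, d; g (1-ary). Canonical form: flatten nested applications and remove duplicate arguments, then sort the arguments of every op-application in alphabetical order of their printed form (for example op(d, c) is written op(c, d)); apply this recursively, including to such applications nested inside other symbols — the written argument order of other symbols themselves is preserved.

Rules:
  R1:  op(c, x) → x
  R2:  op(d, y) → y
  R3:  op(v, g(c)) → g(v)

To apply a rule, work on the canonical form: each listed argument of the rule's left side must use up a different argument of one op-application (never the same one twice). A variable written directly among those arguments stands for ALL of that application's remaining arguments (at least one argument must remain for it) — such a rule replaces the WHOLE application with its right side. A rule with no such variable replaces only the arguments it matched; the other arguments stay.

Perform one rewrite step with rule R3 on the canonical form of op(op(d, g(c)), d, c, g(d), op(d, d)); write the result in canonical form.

Canonical form:  op(c, d, g(c), g(d))
Match R3:  consume g(c);  v := op(c, d, g(d))
The variable takes the whole remainder — replace the entire application.
Giving:  g(op(c, d, g(d)))

Answer: g(op(c, d, g(d)))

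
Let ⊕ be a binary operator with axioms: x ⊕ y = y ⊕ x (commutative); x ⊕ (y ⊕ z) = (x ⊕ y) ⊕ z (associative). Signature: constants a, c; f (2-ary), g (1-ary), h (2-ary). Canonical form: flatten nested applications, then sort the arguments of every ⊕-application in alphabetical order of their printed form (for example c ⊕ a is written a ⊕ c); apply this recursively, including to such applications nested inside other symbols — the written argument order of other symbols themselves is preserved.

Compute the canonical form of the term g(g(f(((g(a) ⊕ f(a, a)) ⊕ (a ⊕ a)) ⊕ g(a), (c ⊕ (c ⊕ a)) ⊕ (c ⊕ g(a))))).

Descend into:  ((g(a) ⊕ f(a, a)) ⊕ (a ⊕ a)) ⊕ g(a)
Merge nested applications:  g(a) ⊕ f(a, a) ⊕ a ⊕ a ⊕ g(a)
Sort arguments:  a ⊕ a ⊕ f(a, a) ⊕ g(a) ⊕ g(a)
Put back:  g(g(f(a ⊕ a ⊕ f(a, a) ⊕ g(a) ⊕ g(a), a ⊕ c ⊕ c ⊕ c ⊕ g(a))))

Answer: g(g(f(a ⊕ a ⊕ f(a, a) ⊕ g(a) ⊕ g(a), a ⊕ c ⊕ c ⊕ c ⊕ g(a))))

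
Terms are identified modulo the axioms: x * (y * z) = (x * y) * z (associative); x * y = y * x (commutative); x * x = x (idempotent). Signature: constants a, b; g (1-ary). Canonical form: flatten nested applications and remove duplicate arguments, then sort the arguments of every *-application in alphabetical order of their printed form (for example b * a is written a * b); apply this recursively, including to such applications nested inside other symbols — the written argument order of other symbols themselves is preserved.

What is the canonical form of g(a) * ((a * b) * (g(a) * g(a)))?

Answer: a * b * g(a)

Derivation:
Flatten:  g(a) * a * b * g(a) * g(a)
Drop duplicates:  drop duplicate g(a), g(a)
Sort:  a * b * g(a)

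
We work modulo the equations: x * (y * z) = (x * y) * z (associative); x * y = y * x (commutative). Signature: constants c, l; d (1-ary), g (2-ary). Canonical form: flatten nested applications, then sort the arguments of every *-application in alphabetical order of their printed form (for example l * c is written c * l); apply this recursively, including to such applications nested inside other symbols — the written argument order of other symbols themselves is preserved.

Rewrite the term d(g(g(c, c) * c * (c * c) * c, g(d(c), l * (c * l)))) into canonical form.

Answer: d(g(c * c * c * c * g(c, c), g(d(c), c * l * l)))

Derivation:
Focus inside:  g(c, c) * c * (c * c) * c
Flatten:  g(c, c) * c * c * c * c
Order the arguments:  c * c * c * c * g(c, c)
Put back:  d(g(c * c * c * c * g(c, c), g(d(c), c * l * l)))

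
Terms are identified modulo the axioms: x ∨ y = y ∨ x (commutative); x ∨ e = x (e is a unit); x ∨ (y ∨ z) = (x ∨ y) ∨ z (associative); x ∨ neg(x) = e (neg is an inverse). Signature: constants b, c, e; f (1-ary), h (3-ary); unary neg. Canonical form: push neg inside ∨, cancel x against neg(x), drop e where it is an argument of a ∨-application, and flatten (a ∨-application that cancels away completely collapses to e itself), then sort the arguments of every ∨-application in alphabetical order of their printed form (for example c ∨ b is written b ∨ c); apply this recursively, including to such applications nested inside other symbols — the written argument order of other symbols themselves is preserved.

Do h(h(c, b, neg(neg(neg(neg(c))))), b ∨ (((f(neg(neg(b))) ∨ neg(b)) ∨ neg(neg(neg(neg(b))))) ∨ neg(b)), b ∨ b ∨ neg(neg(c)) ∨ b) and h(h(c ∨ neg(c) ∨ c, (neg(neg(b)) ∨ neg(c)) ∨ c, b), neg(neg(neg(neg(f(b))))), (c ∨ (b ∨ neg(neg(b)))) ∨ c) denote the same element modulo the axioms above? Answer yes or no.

Answer: no — h(h(c, b, c), f(b), b ∨ b ∨ b ∨ c) vs h(h(c, b, b), f(b), b ∨ b ∨ c ∨ c)

Derivation:
Left:  h(h(c, b, neg(neg(neg(neg(c))))), b ∨ (((f(neg(neg(b))) ∨ neg(b)) ∨ neg(neg(neg(neg(b))))) ∨ neg(b)), b ∨ b ∨ neg(neg(c)) ∨ b)
  Work inside:  b ∨ (((f(neg(neg(b))) ∨ neg(b)) ∨ neg(neg(neg(neg(b))))) ∨ neg(b))
  Push neg inside:  distribute neg over ∨ and collapse double neg
  Cancel:  b cancels
  Collect:  f(b)
  Reassemble:  h(h(c, b, c), f(b), b ∨ b ∨ b ∨ c)
Right:  h(h(c ∨ neg(c) ∨ c, (neg(neg(b)) ∨ neg(c)) ∨ c, b), neg(neg(neg(neg(f(b))))), (c ∨ (b ∨ neg(neg(b)))) ∨ c)
  Work inside:  (c ∨ (b ∨ neg(neg(b)))) ∨ c
  Push neg inside:  distribute neg over ∨ and collapse double neg
  Collect terms:  c ∨ c ∨ b ∨ b
  Sort arguments:  b ∨ b ∨ c ∨ c
  Rebuild:  h(h(c, b, b), f(b), b ∨ b ∨ c ∨ c)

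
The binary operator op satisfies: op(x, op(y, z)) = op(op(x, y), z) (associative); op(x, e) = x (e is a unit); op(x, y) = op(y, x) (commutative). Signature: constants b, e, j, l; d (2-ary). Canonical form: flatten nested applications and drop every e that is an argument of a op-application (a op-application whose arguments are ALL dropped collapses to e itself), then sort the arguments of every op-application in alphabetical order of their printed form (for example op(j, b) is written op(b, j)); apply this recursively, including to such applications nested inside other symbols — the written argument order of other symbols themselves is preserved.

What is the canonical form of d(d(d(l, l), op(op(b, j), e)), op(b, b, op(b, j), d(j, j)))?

Answer: d(d(d(l, l), op(b, j)), op(b, b, b, d(j, j), j))

Derivation:
Work inside:  op(b, b, op(b, j), d(j, j))
Merge nested applications:  op(b, b, b, j, d(j, j))
Sort:  op(b, b, b, d(j, j), j)
Rebuild:  d(d(d(l, l), op(b, j)), op(b, b, b, d(j, j), j))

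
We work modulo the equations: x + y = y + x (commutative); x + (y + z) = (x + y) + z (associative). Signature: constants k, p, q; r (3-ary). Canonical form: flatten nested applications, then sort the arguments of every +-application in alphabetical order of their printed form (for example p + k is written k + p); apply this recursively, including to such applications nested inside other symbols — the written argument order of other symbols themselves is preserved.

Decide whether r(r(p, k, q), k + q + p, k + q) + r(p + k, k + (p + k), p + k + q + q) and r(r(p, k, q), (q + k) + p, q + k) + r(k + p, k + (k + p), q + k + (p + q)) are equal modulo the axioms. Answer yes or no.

Left:  r(r(p, k, q), k + q + p, k + q) + r(p + k, k + (p + k), p + k + q + q)
  Simplify inside:  r(r(p, k, q), k + q + p, k + q)  →  r(r(p, k, q), k + p + q, k + q)
  Simplify inside:  r(p + k, k + (p + k), p + k + q + q)  →  r(k + p, k + k + p, k + p + q + q)
  Order the arguments:  r(k + p, k + k + p, k + p + q + q) + r(r(p, k, q), k + p + q, k + q)
Right:  r(r(p, k, q), (q + k) + p, q + k) + r(k + p, k + (k + p), q + k + (p + q))
  Canonicalize subterm:  r(r(p, k, q), (q + k) + p, q + k)  →  r(r(p, k, q), k + p + q, k + q)
  Simplify inside:  r(k + p, k + (k + p), q + k + (p + q))  →  r(k + p, k + k + p, k + p + q + q)
  Order the arguments:  r(k + p, k + k + p, k + p + q + q) + r(r(p, k, q), k + p + q, k + q)

Answer: yes — both canonical forms are r(k + p, k + k + p, k + p + q + q) + r(r(p, k, q), k + p + q, k + q)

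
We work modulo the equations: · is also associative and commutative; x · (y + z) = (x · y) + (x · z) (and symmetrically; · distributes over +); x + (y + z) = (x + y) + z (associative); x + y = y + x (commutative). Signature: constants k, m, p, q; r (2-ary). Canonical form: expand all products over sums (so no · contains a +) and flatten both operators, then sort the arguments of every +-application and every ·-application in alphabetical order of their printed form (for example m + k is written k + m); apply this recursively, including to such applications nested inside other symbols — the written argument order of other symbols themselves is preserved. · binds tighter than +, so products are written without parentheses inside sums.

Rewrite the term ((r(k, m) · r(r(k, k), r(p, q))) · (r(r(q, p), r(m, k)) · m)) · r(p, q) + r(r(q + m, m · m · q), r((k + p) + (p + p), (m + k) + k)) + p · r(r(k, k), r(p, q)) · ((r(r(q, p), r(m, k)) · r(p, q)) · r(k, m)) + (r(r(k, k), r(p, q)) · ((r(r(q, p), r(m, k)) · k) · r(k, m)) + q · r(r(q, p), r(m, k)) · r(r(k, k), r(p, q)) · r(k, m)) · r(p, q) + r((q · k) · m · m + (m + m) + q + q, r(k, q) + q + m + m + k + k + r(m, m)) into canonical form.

Answer: k · r(k, m) · r(p, q) · r(r(k, k), r(p, q)) · r(r(q, p), r(m, k)) + m · r(k, m) · r(p, q) · r(r(k, k), r(p, q)) · r(r(q, p), r(m, k)) + p · r(k, m) · r(p, q) · r(r(k, k), r(p, q)) · r(r(q, p), r(m, k)) + q · r(k, m) · r(p, q) · r(r(k, k), r(p, q)) · r(r(q, p), r(m, k)) + r(k · m · m · q + m + m + q + q, k + k + m + m + q + r(k, q) + r(m, m)) + r(r(m + q, m · m · q), r(k + p + p + p, k + k + m))

Derivation:
Expand products over sums:  m · r(k, m) · r(p, q) · r(r(k, k), r(p, q)) · r(r(q, p), r(m, k)) + r(r(m + q, m · m · q), r(k + p + p + p, k + k + m)) + p · r(k, m) · r(p, q) · r(r(k, k), r(p, q)) · r(r(q, p), r(m, k)) + k · r(k, m) · r(p, q) · r(r(k, k), r(p, q)) · r(r(q, p), r(m, k)) + q · r(k, m) · r(p, q) · r(r(k, k), r(p, q)) · r(r(q, p), r(m, k)) + r(k · m · m · q + m + m + q + q, k + k + m + m + q + r(k, q) + r(m, m))
Sort arguments:  k · r(k, m) · r(p, q) · r(r(k, k), r(p, q)) · r(r(q, p), r(m, k)) + m · r(k, m) · r(p, q) · r(r(k, k), r(p, q)) · r(r(q, p), r(m, k)) + p · r(k, m) · r(p, q) · r(r(k, k), r(p, q)) · r(r(q, p), r(m, k)) + q · r(k, m) · r(p, q) · r(r(k, k), r(p, q)) · r(r(q, p), r(m, k)) + r(k · m · m · q + m + m + q + q, k + k + m + m + q + r(k, q) + r(m, m)) + r(r(m + q, m · m · q), r(k + p + p + p, k + k + m))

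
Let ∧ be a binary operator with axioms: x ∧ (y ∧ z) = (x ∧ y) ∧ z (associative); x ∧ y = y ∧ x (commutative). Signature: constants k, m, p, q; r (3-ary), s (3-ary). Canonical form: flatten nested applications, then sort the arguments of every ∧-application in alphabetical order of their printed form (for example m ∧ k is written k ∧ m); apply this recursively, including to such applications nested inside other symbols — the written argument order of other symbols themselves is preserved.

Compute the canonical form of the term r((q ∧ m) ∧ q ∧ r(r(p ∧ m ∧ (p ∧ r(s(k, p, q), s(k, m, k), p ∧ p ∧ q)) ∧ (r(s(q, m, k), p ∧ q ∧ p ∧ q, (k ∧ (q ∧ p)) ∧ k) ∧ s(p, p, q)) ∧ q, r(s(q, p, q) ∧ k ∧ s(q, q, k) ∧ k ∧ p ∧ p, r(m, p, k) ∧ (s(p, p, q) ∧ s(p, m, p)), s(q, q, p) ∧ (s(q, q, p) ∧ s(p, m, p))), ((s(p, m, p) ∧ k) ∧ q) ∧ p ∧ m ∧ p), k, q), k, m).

Answer: r(m ∧ q ∧ q ∧ r(r(m ∧ p ∧ p ∧ q ∧ r(s(k, p, q), s(k, m, k), p ∧ p ∧ q) ∧ r(s(q, m, k), p ∧ p ∧ q ∧ q, k ∧ k ∧ p ∧ q) ∧ s(p, p, q), r(k ∧ k ∧ p ∧ p ∧ s(q, p, q) ∧ s(q, q, k), r(m, p, k) ∧ s(p, m, p) ∧ s(p, p, q), s(p, m, p) ∧ s(q, q, p) ∧ s(q, q, p)), k ∧ m ∧ p ∧ p ∧ q ∧ s(p, m, p)), k, q), k, m)

Derivation:
Descend into:  (q ∧ m) ∧ q ∧ r(r(p ∧ m ∧ (p ∧ r(s(k, p, q), s(k, m, k), p ∧ p ∧ q)) ∧ (r(s(q, m, k), p ∧ q ∧ p ∧ q, (k ∧ (q ∧ p)) ∧ k) ∧ s(p, p, q)) ∧ q, r(s(q, p, q) ∧ k ∧ s(q, q, k) ∧ k ∧ p ∧ p, r(m, p, k) ∧ (s(p, p, q) ∧ s(p, m, p)), s(q, q, p) ∧ (s(q, q, p) ∧ s(p, m, p))), ((s(p, m, p) ∧ k) ∧ q) ∧ p ∧ m ∧ p), k, q)
Un-nest:  q ∧ m ∧ q ∧ r(r(p ∧ m ∧ (p ∧ r(s(k, p, q), s(k, m, k), p ∧ p ∧ q)) ∧ (r(s(q, m, k), p ∧ q ∧ p ∧ q, (k ∧ (q ∧ p)) ∧ k) ∧ s(p, p, q)) ∧ q, r(s(q, p, q) ∧ k ∧ s(q, q, k) ∧ k ∧ p ∧ p, r(m, p, k) ∧ (s(p, p, q) ∧ s(p, m, p)), s(q, q, p) ∧ (s(q, q, p) ∧ s(p, m, p))), ((s(p, m, p) ∧ k) ∧ q) ∧ p ∧ m ∧ p), k, q)
Canonicalize subterm:  r(r(p ∧ m ∧ (p ∧ r(s(k, p, q), s(k, m, k), p ∧ p ∧ q)) ∧ (r(s(q, m, k), p ∧ q ∧ p ∧ q, (k ∧ (q ∧ p)) ∧ k) ∧ s(p, p, q)) ∧ q, r(s(q, p, q) ∧ k ∧ s(q, q, k) ∧ k ∧ p ∧ p, r(m, p, k) ∧ (s(p, p, q) ∧ s(p, m, p)), s(q, q, p) ∧ (s(q, q, p) ∧ s(p, m, p))), ((s(p, m, p) ∧ k) ∧ q) ∧ p ∧ m ∧ p), k, q)  →  r(r(m ∧ p ∧ p ∧ q ∧ r(s(k, p, q), s(k, m, k), p ∧ p ∧ q) ∧ r(s(q, m, k), p ∧ p ∧ q ∧ q, k ∧ k ∧ p ∧ q) ∧ s(p, p, q), r(k ∧ k ∧ p ∧ p ∧ s(q, p, q) ∧ s(q, q, k), r(m, p, k) ∧ s(p, m, p) ∧ s(p, p, q), s(p, m, p) ∧ s(q, q, p) ∧ s(q, q, p)), k ∧ m ∧ p ∧ p ∧ q ∧ s(p, m, p)), k, q)
Sort:  m ∧ q ∧ q ∧ r(r(m ∧ p ∧ p ∧ q ∧ r(s(k, p, q), s(k, m, k), p ∧ p ∧ q) ∧ r(s(q, m, k), p ∧ p ∧ q ∧ q, k ∧ k ∧ p ∧ q) ∧ s(p, p, q), r(k ∧ k ∧ p ∧ p ∧ s(q, p, q) ∧ s(q, q, k), r(m, p, k) ∧ s(p, m, p) ∧ s(p, p, q), s(p, m, p) ∧ s(q, q, p) ∧ s(q, q, p)), k ∧ m ∧ p ∧ p ∧ q ∧ s(p, m, p)), k, q)
Rebuild:  r(m ∧ q ∧ q ∧ r(r(m ∧ p ∧ p ∧ q ∧ r(s(k, p, q), s(k, m, k), p ∧ p ∧ q) ∧ r(s(q, m, k), p ∧ p ∧ q ∧ q, k ∧ k ∧ p ∧ q) ∧ s(p, p, q), r(k ∧ k ∧ p ∧ p ∧ s(q, p, q) ∧ s(q, q, k), r(m, p, k) ∧ s(p, m, p) ∧ s(p, p, q), s(p, m, p) ∧ s(q, q, p) ∧ s(q, q, p)), k ∧ m ∧ p ∧ p ∧ q ∧ s(p, m, p)), k, q), k, m)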